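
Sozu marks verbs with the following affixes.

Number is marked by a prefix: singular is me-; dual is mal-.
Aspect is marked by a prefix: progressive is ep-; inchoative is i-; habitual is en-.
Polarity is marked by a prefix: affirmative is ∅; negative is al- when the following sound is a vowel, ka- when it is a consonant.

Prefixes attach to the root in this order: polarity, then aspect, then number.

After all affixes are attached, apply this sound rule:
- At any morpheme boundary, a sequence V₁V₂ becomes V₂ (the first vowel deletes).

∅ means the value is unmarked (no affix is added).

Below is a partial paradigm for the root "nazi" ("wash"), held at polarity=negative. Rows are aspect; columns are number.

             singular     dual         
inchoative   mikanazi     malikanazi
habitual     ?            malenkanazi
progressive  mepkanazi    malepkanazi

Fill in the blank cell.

Attach polarity negative ka- (before consonant 'n') → kanazi.
Attach aspect habitual en- → enkanazi.
Attach number singular me- → meenkanazi.
Apply vowel deletion: meenkanazi → menkanazi.

menkanazi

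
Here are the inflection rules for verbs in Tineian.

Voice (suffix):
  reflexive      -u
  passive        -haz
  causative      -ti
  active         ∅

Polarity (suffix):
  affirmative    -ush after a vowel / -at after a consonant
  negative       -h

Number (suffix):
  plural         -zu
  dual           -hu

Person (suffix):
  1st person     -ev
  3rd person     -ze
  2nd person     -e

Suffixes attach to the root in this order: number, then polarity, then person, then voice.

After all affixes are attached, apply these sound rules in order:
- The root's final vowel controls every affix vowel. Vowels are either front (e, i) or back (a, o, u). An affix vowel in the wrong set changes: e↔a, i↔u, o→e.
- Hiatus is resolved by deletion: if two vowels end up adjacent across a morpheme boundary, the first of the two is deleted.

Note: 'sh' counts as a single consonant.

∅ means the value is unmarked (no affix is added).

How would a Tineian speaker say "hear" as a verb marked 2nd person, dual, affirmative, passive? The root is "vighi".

Attach number dual -hu → vighihu.
Attach polarity affirmative -ush (after vowel 'u') → vighihuush.
Attach person 2nd person -e → vighihuushe.
Attach voice passive -haz → vighihuushehaz.
Apply vowel harmony: vighihuushehaz → vighihiishehez.
Apply vowel deletion: vighihiishehez → vighihishehez.

vighihishehez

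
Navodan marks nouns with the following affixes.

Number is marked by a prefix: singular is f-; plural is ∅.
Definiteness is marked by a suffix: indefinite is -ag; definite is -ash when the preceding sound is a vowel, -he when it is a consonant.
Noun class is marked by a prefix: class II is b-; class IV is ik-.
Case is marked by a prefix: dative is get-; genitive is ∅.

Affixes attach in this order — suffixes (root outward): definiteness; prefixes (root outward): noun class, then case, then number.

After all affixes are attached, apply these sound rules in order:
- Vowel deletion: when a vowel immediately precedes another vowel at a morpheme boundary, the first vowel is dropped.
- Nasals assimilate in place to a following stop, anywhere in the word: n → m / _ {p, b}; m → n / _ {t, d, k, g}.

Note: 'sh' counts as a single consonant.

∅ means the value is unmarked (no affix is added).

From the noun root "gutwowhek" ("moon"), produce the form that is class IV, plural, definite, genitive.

ikgutwowhekhe

Attach noun class class IV ik- → ikgutwowhek.
Attach definiteness definite -he (after consonant 'k') → ikgutwowhekhe.
case = genitive: zero marking, form stays ikgutwowhekhe.
number = plural: zero marking, form stays ikgutwowhekhe.
Vowel deletion: no change.
Nasal assimilation: no change.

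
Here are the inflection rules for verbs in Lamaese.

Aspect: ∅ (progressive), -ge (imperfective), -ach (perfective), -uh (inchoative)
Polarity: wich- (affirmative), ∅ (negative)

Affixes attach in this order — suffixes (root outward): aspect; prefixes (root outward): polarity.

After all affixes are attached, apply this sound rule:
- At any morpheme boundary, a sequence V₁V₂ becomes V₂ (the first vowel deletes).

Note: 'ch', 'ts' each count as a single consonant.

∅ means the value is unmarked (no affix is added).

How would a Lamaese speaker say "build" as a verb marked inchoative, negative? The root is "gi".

guh

Attach aspect inchoative -uh → giuh.
polarity = negative: zero marking, form stays giuh.
Apply vowel deletion: giuh → guh.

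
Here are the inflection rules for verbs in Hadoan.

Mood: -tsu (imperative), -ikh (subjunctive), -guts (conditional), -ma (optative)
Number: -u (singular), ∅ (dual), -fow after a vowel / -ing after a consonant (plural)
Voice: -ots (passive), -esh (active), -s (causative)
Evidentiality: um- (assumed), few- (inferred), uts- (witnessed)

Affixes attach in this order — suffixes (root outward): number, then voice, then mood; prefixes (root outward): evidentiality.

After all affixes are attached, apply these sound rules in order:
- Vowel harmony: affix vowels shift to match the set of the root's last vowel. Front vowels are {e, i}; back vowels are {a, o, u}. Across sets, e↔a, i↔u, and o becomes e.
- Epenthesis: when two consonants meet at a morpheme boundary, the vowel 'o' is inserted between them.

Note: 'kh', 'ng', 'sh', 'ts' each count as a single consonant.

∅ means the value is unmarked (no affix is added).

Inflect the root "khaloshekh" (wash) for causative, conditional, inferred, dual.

fewokhaloshekhosogits

number = dual: zero marking, form stays khaloshekh.
Attach voice causative -s → khaloshekhs.
Attach mood conditional -guts → khaloshekhsguts.
Attach evidentiality inferred few- → fewkhaloshekhsguts.
Apply vowel harmony: fewkhaloshekhsguts → fewkhaloshekhsgits.
Apply epenthesis: fewkhaloshekhsgits → fewokhaloshekhosogits.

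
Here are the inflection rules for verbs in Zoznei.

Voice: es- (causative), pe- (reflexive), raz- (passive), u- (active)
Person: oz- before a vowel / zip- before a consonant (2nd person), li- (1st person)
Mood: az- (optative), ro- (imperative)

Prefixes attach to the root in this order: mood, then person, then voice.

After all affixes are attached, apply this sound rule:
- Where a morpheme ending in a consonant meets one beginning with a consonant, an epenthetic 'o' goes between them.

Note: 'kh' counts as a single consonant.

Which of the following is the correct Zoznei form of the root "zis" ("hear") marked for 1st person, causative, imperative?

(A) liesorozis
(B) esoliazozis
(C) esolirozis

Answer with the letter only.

Attach mood imperative ro- → rozis.
Attach person 1st person li- → lirozis.
Attach voice causative es- → eslirozis.
Apply epenthesis: eslirozis → esolirozis.
So the correct form is esolirozis, option (C).
(A) liesorozis is wrong: it has the affixes in the wrong order.
(B) esoliazozis is wrong: it uses optative instead of imperative for mood.

C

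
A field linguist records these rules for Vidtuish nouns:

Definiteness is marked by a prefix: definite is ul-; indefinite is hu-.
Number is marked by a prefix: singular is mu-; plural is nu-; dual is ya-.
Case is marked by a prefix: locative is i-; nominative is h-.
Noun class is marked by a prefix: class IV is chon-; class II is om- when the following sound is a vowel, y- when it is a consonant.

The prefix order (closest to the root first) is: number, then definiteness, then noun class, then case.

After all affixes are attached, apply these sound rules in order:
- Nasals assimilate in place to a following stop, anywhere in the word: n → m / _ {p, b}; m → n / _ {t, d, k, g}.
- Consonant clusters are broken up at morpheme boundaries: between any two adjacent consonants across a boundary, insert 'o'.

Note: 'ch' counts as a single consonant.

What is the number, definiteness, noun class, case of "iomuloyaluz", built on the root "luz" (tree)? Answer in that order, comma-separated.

dual, definite, class II, locative

Segment: i-om-ul-ya-luz.
number: ya- → dual.
definiteness: ul- → definite.
noun class: om/y- → class II.
case: i- → locative.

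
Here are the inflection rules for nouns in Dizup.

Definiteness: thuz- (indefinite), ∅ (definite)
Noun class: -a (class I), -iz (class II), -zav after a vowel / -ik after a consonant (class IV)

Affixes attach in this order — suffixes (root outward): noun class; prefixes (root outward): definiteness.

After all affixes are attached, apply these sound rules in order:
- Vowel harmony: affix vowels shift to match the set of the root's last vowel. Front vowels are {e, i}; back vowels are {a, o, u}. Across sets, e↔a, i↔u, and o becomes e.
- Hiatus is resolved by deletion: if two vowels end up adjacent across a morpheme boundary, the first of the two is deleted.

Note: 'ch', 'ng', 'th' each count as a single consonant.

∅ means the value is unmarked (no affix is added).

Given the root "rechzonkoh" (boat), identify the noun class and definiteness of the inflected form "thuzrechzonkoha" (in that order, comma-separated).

class I, indefinite

Segment: thuz-rechzonkoh-a.
noun class: -a → class I.
definiteness: thuz- → indefinite.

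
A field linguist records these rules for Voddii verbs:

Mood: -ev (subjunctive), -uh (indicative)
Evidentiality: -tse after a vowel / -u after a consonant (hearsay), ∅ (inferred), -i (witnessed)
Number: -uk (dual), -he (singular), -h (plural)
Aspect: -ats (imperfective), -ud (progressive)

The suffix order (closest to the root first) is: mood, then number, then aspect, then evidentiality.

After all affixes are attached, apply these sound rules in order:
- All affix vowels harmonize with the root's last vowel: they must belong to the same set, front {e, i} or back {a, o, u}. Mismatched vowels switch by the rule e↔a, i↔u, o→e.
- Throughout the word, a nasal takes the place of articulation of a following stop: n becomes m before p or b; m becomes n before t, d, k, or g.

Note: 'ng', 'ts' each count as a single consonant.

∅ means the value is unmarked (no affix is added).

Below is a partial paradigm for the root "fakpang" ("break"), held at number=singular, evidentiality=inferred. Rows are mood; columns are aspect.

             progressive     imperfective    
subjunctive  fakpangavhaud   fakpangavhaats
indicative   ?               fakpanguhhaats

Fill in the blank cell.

Attach mood indicative -uh → fakpanguh.
Attach number singular -he → fakpanguhhe.
Attach aspect progressive -ud → fakpanguhheud.
evidentiality = inferred: zero marking, form stays fakpanguhheud.
Apply vowel harmony: fakpanguhheud → fakpanguhhaud.
Nasal assimilation: no change.

fakpanguhhaud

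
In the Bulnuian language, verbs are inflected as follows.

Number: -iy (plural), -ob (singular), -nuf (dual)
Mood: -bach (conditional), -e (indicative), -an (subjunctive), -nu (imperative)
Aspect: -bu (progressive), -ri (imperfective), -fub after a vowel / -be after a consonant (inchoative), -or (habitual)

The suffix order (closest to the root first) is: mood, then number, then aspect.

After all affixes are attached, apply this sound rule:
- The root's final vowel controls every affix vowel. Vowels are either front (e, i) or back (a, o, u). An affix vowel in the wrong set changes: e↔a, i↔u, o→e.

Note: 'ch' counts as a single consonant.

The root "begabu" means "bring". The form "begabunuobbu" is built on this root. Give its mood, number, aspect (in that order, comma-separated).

imperative, singular, progressive

Segment: begabu-nu-ob-bu.
mood: -nu → imperative.
number: -ob → singular.
aspect: -bu → progressive.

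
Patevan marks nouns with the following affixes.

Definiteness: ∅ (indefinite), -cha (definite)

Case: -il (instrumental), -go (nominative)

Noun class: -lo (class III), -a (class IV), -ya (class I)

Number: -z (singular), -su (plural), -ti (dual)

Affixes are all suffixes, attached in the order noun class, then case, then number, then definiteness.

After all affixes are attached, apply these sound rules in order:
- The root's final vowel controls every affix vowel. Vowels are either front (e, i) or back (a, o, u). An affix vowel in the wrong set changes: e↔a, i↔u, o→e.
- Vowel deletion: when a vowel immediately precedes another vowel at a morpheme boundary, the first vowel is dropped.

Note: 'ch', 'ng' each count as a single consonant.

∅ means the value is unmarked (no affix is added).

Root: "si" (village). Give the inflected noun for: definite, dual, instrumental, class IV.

siltiche

Attach noun class class IV -a → sia.
Attach case instrumental -il → siail.
Attach number dual -ti → siailti.
Attach definiteness definite -cha → siailticha.
Apply vowel harmony: siailticha → sieiltiche.
Apply vowel deletion: sieiltiche → siltiche.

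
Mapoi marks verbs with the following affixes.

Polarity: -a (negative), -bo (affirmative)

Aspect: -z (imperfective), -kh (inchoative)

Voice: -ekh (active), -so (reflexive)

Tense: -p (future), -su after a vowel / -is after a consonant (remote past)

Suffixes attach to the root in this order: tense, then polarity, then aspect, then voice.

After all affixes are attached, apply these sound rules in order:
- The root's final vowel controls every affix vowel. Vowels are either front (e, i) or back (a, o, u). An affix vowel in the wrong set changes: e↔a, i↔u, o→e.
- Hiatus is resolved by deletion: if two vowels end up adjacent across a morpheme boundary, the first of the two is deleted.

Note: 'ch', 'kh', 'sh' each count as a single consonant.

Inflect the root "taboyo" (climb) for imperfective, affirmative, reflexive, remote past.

taboyosubozso

Attach tense remote past -su (after vowel 'o') → taboyosu.
Attach polarity affirmative -bo → taboyosubo.
Attach aspect imperfective -z → taboyosuboz.
Attach voice reflexive -so → taboyosubozso.
Vowel harmony: no change.
Vowel deletion: no change.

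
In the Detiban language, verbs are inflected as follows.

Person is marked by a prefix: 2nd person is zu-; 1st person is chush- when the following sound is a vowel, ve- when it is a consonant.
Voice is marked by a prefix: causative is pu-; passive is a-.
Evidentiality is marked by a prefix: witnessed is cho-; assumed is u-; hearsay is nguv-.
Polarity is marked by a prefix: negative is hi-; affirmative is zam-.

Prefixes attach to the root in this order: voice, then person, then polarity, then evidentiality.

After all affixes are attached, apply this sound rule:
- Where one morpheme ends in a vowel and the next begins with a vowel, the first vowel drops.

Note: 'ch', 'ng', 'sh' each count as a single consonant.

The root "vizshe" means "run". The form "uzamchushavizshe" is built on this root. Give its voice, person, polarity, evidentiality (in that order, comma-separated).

passive, 1st person, affirmative, assumed

Segment: u-zam-chush-a-vizshe.
voice: a- → passive.
person: chush/ve- → 1st person.
polarity: zam- → affirmative.
evidentiality: u- → assumed.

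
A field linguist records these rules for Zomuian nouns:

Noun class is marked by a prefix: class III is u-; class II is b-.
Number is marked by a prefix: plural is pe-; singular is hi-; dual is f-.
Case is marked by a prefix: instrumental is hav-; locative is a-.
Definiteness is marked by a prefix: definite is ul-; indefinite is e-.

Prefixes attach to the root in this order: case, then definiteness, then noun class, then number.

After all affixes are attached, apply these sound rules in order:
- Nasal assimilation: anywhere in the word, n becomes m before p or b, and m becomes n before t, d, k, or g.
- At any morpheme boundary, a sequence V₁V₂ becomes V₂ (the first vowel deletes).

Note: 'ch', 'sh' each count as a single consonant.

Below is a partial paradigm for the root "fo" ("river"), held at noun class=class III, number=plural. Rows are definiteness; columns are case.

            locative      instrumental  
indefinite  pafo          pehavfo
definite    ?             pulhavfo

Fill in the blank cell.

pulafo

Attach case locative a- → afo.
Attach definiteness definite ul- → ulafo.
Attach noun class class III u- → uulafo.
Attach number plural pe- → peuulafo.
Nasal assimilation: no change.
Apply vowel deletion: peuulafo → pulafo.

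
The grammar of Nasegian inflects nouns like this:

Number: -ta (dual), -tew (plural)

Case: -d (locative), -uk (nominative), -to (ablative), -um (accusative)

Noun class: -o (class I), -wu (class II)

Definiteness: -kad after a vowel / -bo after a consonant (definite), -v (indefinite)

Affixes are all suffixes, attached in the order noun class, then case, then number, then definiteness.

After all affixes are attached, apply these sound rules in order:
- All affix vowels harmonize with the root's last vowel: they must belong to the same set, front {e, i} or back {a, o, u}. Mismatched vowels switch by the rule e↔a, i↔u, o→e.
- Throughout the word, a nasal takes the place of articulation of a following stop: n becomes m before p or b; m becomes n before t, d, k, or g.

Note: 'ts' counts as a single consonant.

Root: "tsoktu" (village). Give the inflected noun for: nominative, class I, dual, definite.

tsoktuouktakad

Attach noun class class I -o → tsoktuo.
Attach case nominative -uk → tsoktuouk.
Attach number dual -ta → tsoktuoukta.
Attach definiteness definite -kad (after vowel 'a') → tsoktuouktakad.
Vowel harmony: no change.
Nasal assimilation: no change.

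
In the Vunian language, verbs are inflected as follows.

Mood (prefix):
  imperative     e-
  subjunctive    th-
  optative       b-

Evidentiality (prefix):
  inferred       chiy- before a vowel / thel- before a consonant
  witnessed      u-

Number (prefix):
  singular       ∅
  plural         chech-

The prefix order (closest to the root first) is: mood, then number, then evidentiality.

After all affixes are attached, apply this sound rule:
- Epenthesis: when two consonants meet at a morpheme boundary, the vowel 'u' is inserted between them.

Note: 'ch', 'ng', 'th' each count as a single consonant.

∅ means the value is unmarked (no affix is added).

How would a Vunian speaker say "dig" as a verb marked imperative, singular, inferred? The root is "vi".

Attach mood imperative e- → evi.
number = singular: zero marking, form stays evi.
Attach evidentiality inferred chiy- (before vowel 'e') → chiyevi.
Epenthesis: no change.

chiyevi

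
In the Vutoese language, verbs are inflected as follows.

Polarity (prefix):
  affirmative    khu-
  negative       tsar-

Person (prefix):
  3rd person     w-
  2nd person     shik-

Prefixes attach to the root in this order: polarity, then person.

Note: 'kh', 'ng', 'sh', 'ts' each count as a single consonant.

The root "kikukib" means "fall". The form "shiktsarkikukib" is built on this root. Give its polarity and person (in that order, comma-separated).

negative, 2nd person

Segment: shik-tsar-kikukib.
polarity: tsar- → negative.
person: shik- → 2nd person.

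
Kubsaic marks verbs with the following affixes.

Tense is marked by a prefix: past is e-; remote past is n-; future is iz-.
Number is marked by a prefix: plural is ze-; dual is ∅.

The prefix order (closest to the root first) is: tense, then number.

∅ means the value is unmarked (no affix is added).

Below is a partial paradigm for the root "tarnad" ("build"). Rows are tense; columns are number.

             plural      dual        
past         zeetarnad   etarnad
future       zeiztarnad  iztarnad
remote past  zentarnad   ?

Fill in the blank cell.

Attach tense remote past n- → ntarnad.
number = dual: zero marking, form stays ntarnad.

ntarnad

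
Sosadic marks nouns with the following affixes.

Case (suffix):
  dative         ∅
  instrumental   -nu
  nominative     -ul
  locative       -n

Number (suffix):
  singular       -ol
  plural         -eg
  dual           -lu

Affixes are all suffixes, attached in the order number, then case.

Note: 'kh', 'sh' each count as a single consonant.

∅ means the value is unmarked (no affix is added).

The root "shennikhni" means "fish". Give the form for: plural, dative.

Attach number plural -eg → shennikhnieg.
case = dative: zero marking, form stays shennikhnieg.

shennikhnieg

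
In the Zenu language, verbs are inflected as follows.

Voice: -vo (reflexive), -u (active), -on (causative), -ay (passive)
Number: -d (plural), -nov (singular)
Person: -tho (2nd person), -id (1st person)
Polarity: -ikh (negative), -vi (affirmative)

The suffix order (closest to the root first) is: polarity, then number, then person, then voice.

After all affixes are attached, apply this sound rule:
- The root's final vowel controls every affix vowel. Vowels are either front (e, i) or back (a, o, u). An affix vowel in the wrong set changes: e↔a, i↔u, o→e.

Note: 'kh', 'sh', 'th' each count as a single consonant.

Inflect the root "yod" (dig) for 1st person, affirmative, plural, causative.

Attach polarity affirmative -vi → yodvi.
Attach number plural -d → yodvid.
Attach person 1st person -id → yodvidid.
Attach voice causative -on → yodvididon.
Apply vowel harmony: yodvididon → yodvududon.

yodvududon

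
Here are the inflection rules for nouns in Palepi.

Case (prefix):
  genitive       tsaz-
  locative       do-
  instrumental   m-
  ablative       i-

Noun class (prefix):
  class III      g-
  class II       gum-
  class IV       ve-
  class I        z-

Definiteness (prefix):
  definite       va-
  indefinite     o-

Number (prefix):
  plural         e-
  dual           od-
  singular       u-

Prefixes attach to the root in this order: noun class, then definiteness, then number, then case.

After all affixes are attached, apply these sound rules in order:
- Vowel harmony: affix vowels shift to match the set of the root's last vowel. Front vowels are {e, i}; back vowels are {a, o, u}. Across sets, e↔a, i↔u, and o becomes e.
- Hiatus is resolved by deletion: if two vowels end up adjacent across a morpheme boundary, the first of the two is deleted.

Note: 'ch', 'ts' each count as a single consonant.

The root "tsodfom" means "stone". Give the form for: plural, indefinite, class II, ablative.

ogumtsodfom

Attach noun class class II gum- → gumtsodfom.
Attach definiteness indefinite o- → ogumtsodfom.
Attach number plural e- → eogumtsodfom.
Attach case ablative i- → ieogumtsodfom.
Apply vowel harmony: ieogumtsodfom → uaogumtsodfom.
Apply vowel deletion: uaogumtsodfom → ogumtsodfom.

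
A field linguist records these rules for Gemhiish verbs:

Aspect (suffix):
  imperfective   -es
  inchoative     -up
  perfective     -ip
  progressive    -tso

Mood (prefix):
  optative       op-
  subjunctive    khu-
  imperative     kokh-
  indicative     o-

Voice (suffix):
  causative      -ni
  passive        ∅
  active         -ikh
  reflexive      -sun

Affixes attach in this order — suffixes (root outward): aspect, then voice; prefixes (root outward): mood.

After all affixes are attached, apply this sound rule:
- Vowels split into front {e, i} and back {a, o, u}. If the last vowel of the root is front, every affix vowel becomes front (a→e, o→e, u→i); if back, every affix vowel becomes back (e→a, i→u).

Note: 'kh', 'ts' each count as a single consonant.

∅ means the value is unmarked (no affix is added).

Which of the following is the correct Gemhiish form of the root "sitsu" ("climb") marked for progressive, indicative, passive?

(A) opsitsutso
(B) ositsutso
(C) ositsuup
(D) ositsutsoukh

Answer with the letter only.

Attach aspect progressive -tso → sitsutso.
Attach mood indicative o- → ositsutso.
voice = passive: zero marking, form stays ositsutso.
Vowel harmony: no change.
So the correct form is ositsutso, option (B).
(C) ositsuup is wrong: it uses inchoative instead of progressive for aspect.
(A) opsitsutso is wrong: it uses optative instead of indicative for mood.
(D) ositsutsoukh is wrong: it uses active instead of passive for voice.

B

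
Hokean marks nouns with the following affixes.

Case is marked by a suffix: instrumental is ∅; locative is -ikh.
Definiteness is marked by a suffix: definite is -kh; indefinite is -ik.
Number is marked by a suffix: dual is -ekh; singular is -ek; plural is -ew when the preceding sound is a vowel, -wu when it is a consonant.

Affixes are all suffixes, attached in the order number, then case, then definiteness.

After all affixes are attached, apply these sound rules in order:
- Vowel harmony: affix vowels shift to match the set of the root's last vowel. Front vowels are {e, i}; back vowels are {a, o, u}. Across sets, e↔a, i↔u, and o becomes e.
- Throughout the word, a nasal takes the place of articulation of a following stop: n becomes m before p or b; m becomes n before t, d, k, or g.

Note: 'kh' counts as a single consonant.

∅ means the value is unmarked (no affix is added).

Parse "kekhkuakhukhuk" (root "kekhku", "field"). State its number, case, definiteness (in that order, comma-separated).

dual, locative, indefinite

Segment: kekhku-ekh-ikh-ik.
number: -ekh → dual.
case: -ikh → locative.
definiteness: -ik → indefinite.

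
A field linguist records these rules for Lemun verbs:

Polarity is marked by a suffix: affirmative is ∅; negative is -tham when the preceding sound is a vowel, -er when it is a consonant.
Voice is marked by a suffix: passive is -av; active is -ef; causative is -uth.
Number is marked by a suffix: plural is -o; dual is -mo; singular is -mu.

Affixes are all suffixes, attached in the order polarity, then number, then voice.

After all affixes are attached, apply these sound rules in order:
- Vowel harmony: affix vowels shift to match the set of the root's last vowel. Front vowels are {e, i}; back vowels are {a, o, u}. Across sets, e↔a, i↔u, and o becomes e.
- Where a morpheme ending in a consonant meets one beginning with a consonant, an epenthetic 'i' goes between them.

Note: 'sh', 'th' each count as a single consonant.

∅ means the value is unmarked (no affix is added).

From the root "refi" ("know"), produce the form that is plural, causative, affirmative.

refieith

polarity = affirmative: zero marking, form stays refi.
Attach number plural -o → refio.
Attach voice causative -uth → refiouth.
Apply vowel harmony: refiouth → refieith.
Epenthesis: no change.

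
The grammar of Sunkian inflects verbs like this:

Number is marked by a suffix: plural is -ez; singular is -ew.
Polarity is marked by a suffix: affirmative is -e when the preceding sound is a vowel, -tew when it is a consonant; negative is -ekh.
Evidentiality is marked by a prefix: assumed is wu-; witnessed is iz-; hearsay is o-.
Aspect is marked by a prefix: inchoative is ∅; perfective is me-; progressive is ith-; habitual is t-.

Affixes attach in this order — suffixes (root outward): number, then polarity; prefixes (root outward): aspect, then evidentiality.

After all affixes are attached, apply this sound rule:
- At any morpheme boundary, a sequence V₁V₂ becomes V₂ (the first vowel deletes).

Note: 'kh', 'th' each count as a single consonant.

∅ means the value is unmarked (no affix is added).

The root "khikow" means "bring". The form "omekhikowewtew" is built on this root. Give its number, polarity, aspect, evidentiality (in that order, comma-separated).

Segment: o-me-khikow-ew-tew.
number: -ew → singular.
polarity: -e/tew → affirmative.
aspect: me- → perfective.
evidentiality: o- → hearsay.

singular, affirmative, perfective, hearsay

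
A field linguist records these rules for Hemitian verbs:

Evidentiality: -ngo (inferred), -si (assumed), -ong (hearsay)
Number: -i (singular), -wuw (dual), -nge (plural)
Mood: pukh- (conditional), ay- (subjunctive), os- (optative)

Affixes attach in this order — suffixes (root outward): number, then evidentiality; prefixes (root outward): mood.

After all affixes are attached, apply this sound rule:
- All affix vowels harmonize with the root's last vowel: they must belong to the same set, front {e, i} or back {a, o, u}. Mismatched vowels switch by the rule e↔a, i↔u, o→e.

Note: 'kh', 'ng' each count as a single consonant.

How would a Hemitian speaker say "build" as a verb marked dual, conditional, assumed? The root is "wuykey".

pikhwuykeywiwsi

Attach number dual -wuw → wuykeywuw.
Attach mood conditional pukh- → pukhwuykeywuw.
Attach evidentiality assumed -si → pukhwuykeywuwsi.
Apply vowel harmony: pukhwuykeywuwsi → pikhwuykeywiwsi.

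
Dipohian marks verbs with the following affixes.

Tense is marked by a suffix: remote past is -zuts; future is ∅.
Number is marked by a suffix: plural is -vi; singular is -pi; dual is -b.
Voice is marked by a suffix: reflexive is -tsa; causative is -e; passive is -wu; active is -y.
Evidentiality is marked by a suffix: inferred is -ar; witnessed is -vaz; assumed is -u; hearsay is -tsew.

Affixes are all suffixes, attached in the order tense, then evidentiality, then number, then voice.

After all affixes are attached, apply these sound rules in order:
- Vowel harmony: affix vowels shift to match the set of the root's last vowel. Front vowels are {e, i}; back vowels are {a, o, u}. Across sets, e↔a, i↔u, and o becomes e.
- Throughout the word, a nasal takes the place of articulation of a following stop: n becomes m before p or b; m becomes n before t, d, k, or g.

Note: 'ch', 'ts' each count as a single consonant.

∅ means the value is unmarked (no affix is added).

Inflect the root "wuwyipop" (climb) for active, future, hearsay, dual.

tense = future: zero marking, form stays wuwyipop.
Attach evidentiality hearsay -tsew → wuwyipoptsew.
Attach number dual -b → wuwyipoptsewb.
Attach voice active -y → wuwyipoptsewby.
Apply vowel harmony: wuwyipoptsewby → wuwyipoptsawby.
Nasal assimilation: no change.

wuwyipoptsawby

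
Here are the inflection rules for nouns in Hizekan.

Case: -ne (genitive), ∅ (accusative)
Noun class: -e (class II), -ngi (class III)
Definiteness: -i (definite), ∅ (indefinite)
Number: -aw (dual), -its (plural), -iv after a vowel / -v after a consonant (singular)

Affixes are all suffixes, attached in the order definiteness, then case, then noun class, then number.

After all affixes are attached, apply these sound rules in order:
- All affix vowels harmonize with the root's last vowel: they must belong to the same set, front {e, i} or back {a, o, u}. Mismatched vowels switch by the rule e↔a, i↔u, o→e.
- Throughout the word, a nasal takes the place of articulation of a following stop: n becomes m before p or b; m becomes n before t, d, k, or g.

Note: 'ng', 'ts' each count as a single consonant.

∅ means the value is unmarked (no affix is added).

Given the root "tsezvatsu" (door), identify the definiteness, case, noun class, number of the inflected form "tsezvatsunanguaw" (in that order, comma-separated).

Segment: tsezvatsu-ne-ngi-aw.
definiteness: ∅ → indefinite.
case: -ne → genitive.
noun class: -ngi → class III.
number: -aw → dual.

indefinite, genitive, class III, dual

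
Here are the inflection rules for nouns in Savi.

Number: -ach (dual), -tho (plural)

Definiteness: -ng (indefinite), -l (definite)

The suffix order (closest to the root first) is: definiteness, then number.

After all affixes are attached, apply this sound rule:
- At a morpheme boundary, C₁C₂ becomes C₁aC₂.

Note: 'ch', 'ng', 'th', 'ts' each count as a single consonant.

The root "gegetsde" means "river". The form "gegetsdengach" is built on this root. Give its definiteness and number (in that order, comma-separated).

indefinite, dual

Segment: gegetsde-ng-ach.
definiteness: -ng → indefinite.
number: -ach → dual.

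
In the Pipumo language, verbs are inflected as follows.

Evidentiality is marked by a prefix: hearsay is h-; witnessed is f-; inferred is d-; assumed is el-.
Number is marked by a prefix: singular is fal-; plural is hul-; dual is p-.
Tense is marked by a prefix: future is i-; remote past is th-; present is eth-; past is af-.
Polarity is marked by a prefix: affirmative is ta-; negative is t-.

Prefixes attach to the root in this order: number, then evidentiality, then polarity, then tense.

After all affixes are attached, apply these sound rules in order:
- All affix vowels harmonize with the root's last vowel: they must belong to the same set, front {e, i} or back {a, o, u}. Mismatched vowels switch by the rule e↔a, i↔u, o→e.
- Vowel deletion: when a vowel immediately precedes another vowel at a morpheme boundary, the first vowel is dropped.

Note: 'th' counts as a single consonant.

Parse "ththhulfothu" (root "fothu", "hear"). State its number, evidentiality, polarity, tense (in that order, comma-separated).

Segment: th-t-h-hul-fothu.
number: hul- → plural.
evidentiality: h- → hearsay.
polarity: t- → negative.
tense: th- → remote past.

plural, hearsay, negative, remote past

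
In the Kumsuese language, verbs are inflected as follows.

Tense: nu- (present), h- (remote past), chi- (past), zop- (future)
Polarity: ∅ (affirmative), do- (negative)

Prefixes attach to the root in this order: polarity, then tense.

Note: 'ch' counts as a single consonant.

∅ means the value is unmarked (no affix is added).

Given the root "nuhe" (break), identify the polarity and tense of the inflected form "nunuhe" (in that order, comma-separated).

Segment: nu-nuhe.
polarity: ∅ → affirmative.
tense: nu- → present.

affirmative, present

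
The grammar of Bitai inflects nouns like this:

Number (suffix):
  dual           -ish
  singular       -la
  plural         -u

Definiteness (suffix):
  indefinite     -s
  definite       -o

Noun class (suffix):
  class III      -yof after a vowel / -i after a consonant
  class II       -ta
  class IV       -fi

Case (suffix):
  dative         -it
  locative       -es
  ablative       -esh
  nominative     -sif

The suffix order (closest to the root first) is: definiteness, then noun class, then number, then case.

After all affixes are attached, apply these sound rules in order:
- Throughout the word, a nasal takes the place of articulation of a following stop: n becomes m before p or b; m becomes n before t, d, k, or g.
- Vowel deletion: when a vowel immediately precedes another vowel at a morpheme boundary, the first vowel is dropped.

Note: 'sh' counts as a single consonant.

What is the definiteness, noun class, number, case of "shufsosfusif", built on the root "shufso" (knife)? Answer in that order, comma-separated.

indefinite, class IV, plural, nominative

Segment: shufso-s-fi-u-sif.
definiteness: -s → indefinite.
noun class: -fi → class IV.
number: -u → plural.
case: -sif → nominative.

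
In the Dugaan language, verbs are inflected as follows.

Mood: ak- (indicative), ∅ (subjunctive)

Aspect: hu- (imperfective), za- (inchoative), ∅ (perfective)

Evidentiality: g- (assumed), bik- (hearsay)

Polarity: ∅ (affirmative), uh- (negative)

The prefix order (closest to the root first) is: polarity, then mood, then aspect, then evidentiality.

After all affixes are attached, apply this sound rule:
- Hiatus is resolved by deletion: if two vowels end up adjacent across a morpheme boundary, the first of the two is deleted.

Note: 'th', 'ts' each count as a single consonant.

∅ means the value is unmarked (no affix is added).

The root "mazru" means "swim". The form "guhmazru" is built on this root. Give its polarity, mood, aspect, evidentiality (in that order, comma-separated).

Segment: g-uh-mazru.
polarity: uh- → negative.
mood: ∅ → subjunctive.
aspect: ∅ → perfective.
evidentiality: g- → assumed.

negative, subjunctive, perfective, assumed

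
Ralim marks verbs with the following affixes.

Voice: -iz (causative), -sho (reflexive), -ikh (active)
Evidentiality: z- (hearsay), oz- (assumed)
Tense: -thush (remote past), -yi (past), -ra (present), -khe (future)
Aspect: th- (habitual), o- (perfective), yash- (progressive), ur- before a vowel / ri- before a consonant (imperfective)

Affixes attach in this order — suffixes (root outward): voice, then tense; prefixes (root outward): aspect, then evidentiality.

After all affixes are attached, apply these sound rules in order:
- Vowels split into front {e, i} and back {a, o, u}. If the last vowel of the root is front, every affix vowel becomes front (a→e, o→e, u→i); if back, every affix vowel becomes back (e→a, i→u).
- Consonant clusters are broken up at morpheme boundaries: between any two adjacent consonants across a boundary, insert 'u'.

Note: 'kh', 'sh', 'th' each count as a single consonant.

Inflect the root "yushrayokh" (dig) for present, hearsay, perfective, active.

Attach voice active -ikh → yushrayokhikh.
Attach aspect perfective o- → oyushrayokhikh.
Attach evidentiality hearsay z- → zoyushrayokhikh.
Attach tense present -ra → zoyushrayokhikhra.
Apply vowel harmony: zoyushrayokhikhra → zoyushrayokhukhra.
Apply epenthesis: zoyushrayokhukhra → zoyushrayokhukhura.

zoyushrayokhukhura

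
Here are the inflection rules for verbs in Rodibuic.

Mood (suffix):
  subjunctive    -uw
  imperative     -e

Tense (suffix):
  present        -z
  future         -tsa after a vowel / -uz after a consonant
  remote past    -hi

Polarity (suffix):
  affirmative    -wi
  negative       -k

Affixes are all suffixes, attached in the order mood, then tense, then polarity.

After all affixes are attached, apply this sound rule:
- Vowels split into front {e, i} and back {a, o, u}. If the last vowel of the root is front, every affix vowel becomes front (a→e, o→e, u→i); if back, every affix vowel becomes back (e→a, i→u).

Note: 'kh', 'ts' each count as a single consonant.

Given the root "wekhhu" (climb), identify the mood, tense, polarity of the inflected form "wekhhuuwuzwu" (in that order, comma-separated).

Segment: wekhhu-uw-uz-wi.
mood: -uw → subjunctive.
tense: -tsa/uz → future.
polarity: -wi → affirmative.

subjunctive, future, affirmative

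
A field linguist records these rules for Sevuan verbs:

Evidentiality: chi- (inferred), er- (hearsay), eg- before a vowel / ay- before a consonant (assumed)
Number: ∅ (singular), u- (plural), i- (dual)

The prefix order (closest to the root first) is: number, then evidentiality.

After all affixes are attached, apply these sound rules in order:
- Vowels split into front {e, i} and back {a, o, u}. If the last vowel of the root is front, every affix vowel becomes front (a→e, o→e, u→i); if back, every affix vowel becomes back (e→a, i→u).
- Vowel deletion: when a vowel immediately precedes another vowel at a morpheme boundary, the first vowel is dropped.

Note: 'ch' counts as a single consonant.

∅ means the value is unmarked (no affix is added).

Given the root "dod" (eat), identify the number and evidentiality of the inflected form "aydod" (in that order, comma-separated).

singular, assumed

Segment: ay-dod.
number: ∅ → singular.
evidentiality: eg/ay- → assumed.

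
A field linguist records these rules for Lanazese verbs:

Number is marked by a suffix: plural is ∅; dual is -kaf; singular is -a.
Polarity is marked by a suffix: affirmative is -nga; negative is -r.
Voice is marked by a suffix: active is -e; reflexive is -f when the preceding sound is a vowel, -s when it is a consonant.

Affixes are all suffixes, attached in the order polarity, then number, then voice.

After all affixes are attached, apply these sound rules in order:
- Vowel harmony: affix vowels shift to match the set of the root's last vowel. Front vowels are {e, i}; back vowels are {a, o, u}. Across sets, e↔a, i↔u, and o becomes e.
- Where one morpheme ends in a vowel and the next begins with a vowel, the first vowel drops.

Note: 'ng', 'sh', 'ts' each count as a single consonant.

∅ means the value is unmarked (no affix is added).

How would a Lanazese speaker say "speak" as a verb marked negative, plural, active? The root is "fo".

Attach polarity negative -r → for.
number = plural: zero marking, form stays for.
Attach voice active -e → fore.
Apply vowel harmony: fore → fora.
Vowel deletion: no change.

fora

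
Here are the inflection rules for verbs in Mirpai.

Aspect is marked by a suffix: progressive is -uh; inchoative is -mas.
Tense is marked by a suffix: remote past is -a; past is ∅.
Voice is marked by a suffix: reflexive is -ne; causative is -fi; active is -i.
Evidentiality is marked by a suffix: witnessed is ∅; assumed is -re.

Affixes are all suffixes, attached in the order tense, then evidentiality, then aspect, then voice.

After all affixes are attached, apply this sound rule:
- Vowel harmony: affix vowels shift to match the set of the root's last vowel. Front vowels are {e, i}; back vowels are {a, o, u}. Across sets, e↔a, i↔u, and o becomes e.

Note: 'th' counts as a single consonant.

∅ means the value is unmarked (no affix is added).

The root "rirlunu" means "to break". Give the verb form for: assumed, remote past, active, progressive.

rirlunuarauhu

Attach tense remote past -a → rirlunua.
Attach evidentiality assumed -re → rirlunuare.
Attach aspect progressive -uh → rirlunuareuh.
Attach voice active -i → rirlunuareuhi.
Apply vowel harmony: rirlunuareuhi → rirlunuarauhu.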